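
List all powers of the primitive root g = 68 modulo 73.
68^1, 68^2, ..., 68^{72} mod 73: [68, 25, 21, 41, 14, 3, 58, 2, 63, 50, 42, 9, 28, 6, 43, 4, 53, 27, 11, 18, 56, 12, 13, 8, 33, 54, 22, 36, 39, 24, 26, 16, 66, 35, 44, 72, 5, 48, 52, 32, 59, 70, 15, 71, 10, 23, 31, 64, 45, 67, 30, 69, 20, 46, 62, 55, 17, 61, 60, 65, 40, 19, 51, 37, 34, 49, 47, 57, 7, 38, 29, 1]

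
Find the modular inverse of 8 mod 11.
Since 11 is prime, by Fermat 8^(-1) ≡ 8^{9} ≡ 7 mod 11. Verify: 8 × 7 = 56 ≡ 1 mod 11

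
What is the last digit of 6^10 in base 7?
Using Fermat: 6^{6} ≡ 1 (mod 7). 10 ≡ 4 (mod 6). So 6^{10} ≡ 6^{4} ≡ 1 (mod 7)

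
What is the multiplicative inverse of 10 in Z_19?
Since 19 is prime, by Fermat 10^(-1) ≡ 10^{17} ≡ 2 mod 19. Verify: 10 × 2 = 20 ≡ 1 mod 19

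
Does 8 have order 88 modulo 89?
8^{11} ≡ 1 mod 89 and 11 < 88, so ord_89(8) = 11 ≠ 88 and 8 is not a primitive root.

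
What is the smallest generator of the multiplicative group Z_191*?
g = 19. For each prime q|190: 19^{95}≡190, 19^{38}≡39, 19^{10}≡52, none ≡ 1, so ord_191(19) = 190 and 19 is a primitive root.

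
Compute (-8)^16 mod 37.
By repeated squaring (mod 37): (-8)^{1}≡29, (-8)^{2}≡27, (-8)^{4}≡26, (-8)^{8}≡10, (-8)^{16}≡26. So (-8)^{16} ≡ 26 (mod 37)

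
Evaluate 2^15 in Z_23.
By repeated squaring (mod 23): 2^{1}≡2, 2^{2}≡4, 2^{4}≡16, 2^{8}≡3. Then 2^{15} = 2^{8+4+2+1} ≡ 3 × 16 × 4 × 2 ≡ 16 (mod 23)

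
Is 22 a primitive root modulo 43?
22^{14} ≡ 1 mod 43 and 14 < 42, so ord_43(22) = 14 ≠ 42 and 22 is not a primitive root.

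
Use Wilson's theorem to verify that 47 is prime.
(46)! mod 47 = 46. Since this equals -1 (mod 47), Wilson confirms 47 is prime.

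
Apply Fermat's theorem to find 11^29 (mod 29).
By Fermat: 11^{28} ≡ 1 (mod 29). So 11^{29} = 11^{28} · 11^{1} ≡ 11^{1} ≡ 11 (mod 29)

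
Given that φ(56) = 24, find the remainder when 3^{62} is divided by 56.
By Euler: 3^{24} ≡ 1 (mod 56) since gcd(3, 56) = 1. 62 = 2×24 + 14. So 3^{62} ≡ 3^{14} ≡ 9 (mod 56)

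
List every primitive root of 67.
There are φ(66) = 20 primitive roots mod 67: {2, 7, 11, 12, 13, 18, 20, 28, 31, 32, 34, 41, 44, 46, 48, 50, 51, 57, 61, 63}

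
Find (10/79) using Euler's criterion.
(10/79) = 10^{39} mod 79 = 1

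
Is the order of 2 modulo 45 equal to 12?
Powers of 2 mod 45: 2^1≡2, 2^2≡4, 2^3≡8, 2^4≡16, 2^5≡32, 2^6≡19, 2^7≡38, 2^8≡31, 2^9≡17, 2^10≡34, 2^11≡23, 2^12≡1. First k with 2^k≡1 is k=12. Yes, ord_45(2) = 12.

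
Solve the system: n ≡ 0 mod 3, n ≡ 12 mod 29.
M = 3 × 29 = 87. M₁ = 29, y₁ ≡ 2 mod 3. M₂ = 3, y₂ ≡ 10 mod 29. n = 0×29×2 + 12×3×10 ≡ 12 mod 87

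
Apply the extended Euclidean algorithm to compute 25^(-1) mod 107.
Extended GCD: 25(30) + 107(-7) = 1. So 25^(-1) ≡ 30 (mod 107). Verify: 25 × 30 = 750 ≡ 1 (mod 107)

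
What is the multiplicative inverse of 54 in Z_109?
Since 109 is prime, by Fermat 54^(-1) ≡ 54^{107} ≡ 107 mod 109. Verify: 54 × 107 = 5778 ≡ 1 mod 109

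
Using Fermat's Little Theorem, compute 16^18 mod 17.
By Fermat: 16^{16} ≡ 1 (mod 17). So 16^{18} = 16^{16} · 16^{2} ≡ 16^{2} ≡ 1 (mod 17)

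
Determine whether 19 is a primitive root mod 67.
19^{33} ≡ 1 (mod 67) and 33 < 66, so ord_67(19) = 33 ≠ 66 and 19 is not a primitive root.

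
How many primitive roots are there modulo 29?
Number of primitive roots mod 29 = φ(p-1) = φ(28) = 12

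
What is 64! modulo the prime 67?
(66)! = (64)! × (65) × (66) ≡ -1 (mod 67). So (64)! ≡ -1 × [(66)(65)]^(-1) ≡ 33 (mod 67)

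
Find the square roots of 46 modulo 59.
The square roots of 46 mod 59 are 20 and 39. Verify: 20² = 400 ≡ 46 mod 59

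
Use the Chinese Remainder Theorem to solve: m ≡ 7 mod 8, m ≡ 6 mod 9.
M = 8 × 9 = 72. M₁ = 9, y₁ ≡ 1 mod 8. M₂ = 8, y₂ ≡ 8 mod 9. m = 7×9×1 + 6×8×8 ≡ 15 mod 72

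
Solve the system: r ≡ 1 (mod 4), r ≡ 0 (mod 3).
M = 4 × 3 = 12. M₁ = 3, y₁ ≡ 3 (mod 4). M₂ = 4, y₂ ≡ 1 (mod 3). r = 1×3×3 + 0×4×1 ≡ 9 (mod 12)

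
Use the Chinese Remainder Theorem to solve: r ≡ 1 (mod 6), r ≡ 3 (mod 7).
M = 6 × 7 = 42. M₁ = 7, y₁ ≡ 1 (mod 6). M₂ = 6, y₂ ≡ 6 (mod 7). r = 1×7×1 + 3×6×6 ≡ 31 (mod 42)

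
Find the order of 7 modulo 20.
Powers of 7 mod 20: 7^1≡7, 7^2≡9, 7^3≡3, 7^4≡1. ord_20(7) = 4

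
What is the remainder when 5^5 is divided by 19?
By repeated squaring mod 19: 5^{1}≡5, 5^{2}≡6, 5^{4}≡17. Then 5^{5} = 5^{4+1} ≡ 17 × 5 ≡ 9 mod 19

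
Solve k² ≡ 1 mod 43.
The square roots of 1 mod 43 are 1 and 42. Verify: 1² = 1 ≡ 1 mod 43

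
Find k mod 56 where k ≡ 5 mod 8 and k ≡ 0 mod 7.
M = 8 × 7 = 56. M₁ = 7, y₁ ≡ 7 mod 8. M₂ = 8, y₂ ≡ 1 mod 7. k = 5×7×7 + 0×8×1 ≡ 21 mod 56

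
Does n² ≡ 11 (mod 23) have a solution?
By Euler's criterion: 11^{11} ≡ 22 (mod 23). Since this equals -1 (≡ 22), 11 is not a QR.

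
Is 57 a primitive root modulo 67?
ord_67(57) divides 66. For each prime q|66: 57^{33}≡66, 57^{22}≡37, 57^{6}≡25, none ≡ 1. So 57 has order 66 and is a primitive root mod 67.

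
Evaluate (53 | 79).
(53/79) = 53^{39} mod 79 = -1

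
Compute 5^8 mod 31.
By repeated squaring mod 31: 5^{1}≡5, 5^{2}≡25, 5^{4}≡5, 5^{8}≡25. So 5^{8} ≡ 25 mod 31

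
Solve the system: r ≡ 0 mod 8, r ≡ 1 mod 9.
M = 8 × 9 = 72. M₁ = 9, y₁ ≡ 1 mod 8. M₂ = 8, y₂ ≡ 8 mod 9. r = 0×9×1 + 1×8×8 ≡ 64 mod 72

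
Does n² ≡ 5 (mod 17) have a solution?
By Euler's criterion: 5^{8} ≡ 16 (mod 17). Since this equals -1 (≡ 16), 5 is not a QR.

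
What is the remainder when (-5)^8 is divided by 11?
By repeated squaring mod 11: (-5)^{1}≡6, (-5)^{2}≡3, (-5)^{4}≡9, (-5)^{8}≡4. So (-5)^{8} ≡ 4 mod 11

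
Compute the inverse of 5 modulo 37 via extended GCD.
Extended GCD: 5(15) + 37(-2) = 1. So 5^(-1) ≡ 15 mod 37. Verify: 5 × 15 = 75 ≡ 1 mod 37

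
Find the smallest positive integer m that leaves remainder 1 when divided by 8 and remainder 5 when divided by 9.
M = 8 × 9 = 72. M₁ = 9, y₁ ≡ 1 mod 8. M₂ = 8, y₂ ≡ 8 mod 9. m = 1×9×1 + 5×8×8 ≡ 41 mod 72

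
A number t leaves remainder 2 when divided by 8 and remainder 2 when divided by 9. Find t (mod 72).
M = 8 × 9 = 72. M₁ = 9, y₁ ≡ 1 (mod 8). M₂ = 8, y₂ ≡ 8 (mod 9). t = 2×9×1 + 2×8×8 ≡ 2 (mod 72)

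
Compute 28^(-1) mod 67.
Since 67 is prime, by Fermat 28^(-1) ≡ 28^{65} ≡ 12 mod 67. Verify: 28 × 12 = 336 ≡ 1 mod 67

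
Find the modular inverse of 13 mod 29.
Since 29 is prime, by Fermat 13^(-1) ≡ 13^{27} ≡ 9 mod 29. Verify: 13 × 9 = 117 ≡ 1 mod 29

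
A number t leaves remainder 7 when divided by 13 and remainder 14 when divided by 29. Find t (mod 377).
M = 13 × 29 = 377. M₁ = 29, y₁ ≡ 9 (mod 13). M₂ = 13, y₂ ≡ 9 (mod 29). t = 7×29×9 + 14×13×9 ≡ 72 (mod 377)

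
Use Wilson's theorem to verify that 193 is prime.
(192)! mod 193 = 192. Since this equals -1 (mod 193), Wilson confirms 193 is prime.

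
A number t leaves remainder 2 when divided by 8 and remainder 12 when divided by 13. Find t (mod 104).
M = 8 × 13 = 104. M₁ = 13, y₁ ≡ 5 (mod 8). M₂ = 8, y₂ ≡ 5 (mod 13). t = 2×13×5 + 12×8×5 ≡ 90 (mod 104)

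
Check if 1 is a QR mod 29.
By Euler's criterion: 1^{14} ≡ 1 (mod 29). Since this equals 1, 1 is a QR.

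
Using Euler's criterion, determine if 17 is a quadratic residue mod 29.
By Euler's criterion: 17^{14} ≡ 28 mod 29. Since this equals -1 (≡ 28), 17 is not a QR.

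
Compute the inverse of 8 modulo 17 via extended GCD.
Extended GCD: 8(-2) + 17(1) = 1. So 8^(-1) ≡ -2 ≡ 15 mod 17. Verify: 8 × 15 = 120 ≡ 1 mod 17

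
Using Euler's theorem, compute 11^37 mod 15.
By Euler: 11^{8} ≡ 1 (mod 15) since gcd(11, 15) = 1. 37 = 4×8 + 5. So 11^{37} ≡ 11^{5} ≡ 11 (mod 15)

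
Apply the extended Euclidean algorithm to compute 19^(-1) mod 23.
Extended GCD: 19(-6) + 23(5) = 1. So 19^(-1) ≡ -6 ≡ 17 mod 23. Verify: 19 × 17 = 323 ≡ 1 mod 23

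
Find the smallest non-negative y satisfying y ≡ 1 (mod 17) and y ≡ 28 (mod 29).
M = 17 × 29 = 493. M₁ = 29, y₁ ≡ 10 (mod 17). M₂ = 17, y₂ ≡ 12 (mod 29). y = 1×29×10 + 28×17×12 ≡ 86 (mod 493)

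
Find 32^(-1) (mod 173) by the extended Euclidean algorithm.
Extended GCD: 32(-27) + 173(5) = 1. So 32^(-1) ≡ -27 ≡ 146 (mod 173). Verify: 32 × 146 = 4672 ≡ 1 (mod 173)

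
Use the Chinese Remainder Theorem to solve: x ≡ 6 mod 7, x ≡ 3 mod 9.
M = 7 × 9 = 63. M₁ = 9, y₁ ≡ 4 mod 7. M₂ = 7, y₂ ≡ 4 mod 9. x = 6×9×4 + 3×7×4 ≡ 48 mod 63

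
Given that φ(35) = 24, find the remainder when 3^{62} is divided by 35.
By Euler: 3^{24} ≡ 1 mod 35 since gcd(3, 35) = 1. 62 = 2×24 + 14. So 3^{62} ≡ 3^{14} ≡ 9 mod 35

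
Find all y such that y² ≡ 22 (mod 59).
The square roots of 22 mod 59 are 9 and 50. Verify: 9² = 81 ≡ 22 (mod 59)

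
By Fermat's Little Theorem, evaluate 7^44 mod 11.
By Fermat: 7^{10} ≡ 1 (mod 11). 44 = 4×10 + 4. So 7^{44} ≡ 7^{4} ≡ 3 (mod 11)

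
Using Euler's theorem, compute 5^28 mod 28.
By Euler: 5^{12} ≡ 1 mod 28 since gcd(5, 28) = 1. 28 = 2×12 + 4. So 5^{28} ≡ 5^{4} ≡ 9 mod 28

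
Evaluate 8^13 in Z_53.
By repeated squaring mod 53: 8^{1}≡8, 8^{2}≡11, 8^{4}≡15, 8^{8}≡13. Then 8^{13} = 8^{8+4+1} ≡ 13 × 15 × 8 ≡ 23 mod 53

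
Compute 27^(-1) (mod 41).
Since 41 is prime, by Fermat 27^(-1) ≡ 27^{39} ≡ 38 (mod 41). Verify: 27 × 38 = 1026 ≡ 1 (mod 41)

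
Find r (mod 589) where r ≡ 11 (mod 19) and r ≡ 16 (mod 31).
M = 19 × 31 = 589. M₁ = 31, y₁ ≡ 8 (mod 19). M₂ = 19, y₂ ≡ 18 (mod 31). r = 11×31×8 + 16×19×18 ≡ 543 (mod 589)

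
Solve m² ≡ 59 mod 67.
The square roots of 59 mod 67 are 40 and 27. Verify: 40² = 1600 ≡ 59 mod 67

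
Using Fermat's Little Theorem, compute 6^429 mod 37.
By Fermat: 6^{36} ≡ 1 (mod 37). 429 ≡ 33 (mod 36). So 6^{429} ≡ 6^{33} ≡ 6 (mod 37)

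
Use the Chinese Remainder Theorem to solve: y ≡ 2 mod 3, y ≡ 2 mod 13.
M = 3 × 13 = 39. M₁ = 13, y₁ ≡ 1 mod 3. M₂ = 3, y₂ ≡ 9 mod 13. y = 2×13×1 + 2×3×9 ≡ 2 mod 39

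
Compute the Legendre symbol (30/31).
(30/31) = 30^{15} mod 31 = -1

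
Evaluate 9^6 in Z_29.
By repeated squaring (mod 29): 9^{1}≡9, 9^{2}≡23, 9^{4}≡7. Then 9^{6} = 9^{4+2} ≡ 7 × 23 ≡ 16 (mod 29)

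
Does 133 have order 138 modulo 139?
133^{46} ≡ 1 mod 139 and 46 < 138, so ord_139(133) = 46 ≠ 138 and 133 is not a primitive root.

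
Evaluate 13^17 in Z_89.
By repeated squaring mod 89: 13^{1}≡13, 13^{2}≡80, 13^{4}≡81, 13^{8}≡64, 13^{16}≡2. Then 13^{17} = 13^{16+1} ≡ 2 × 13 ≡ 26 mod 89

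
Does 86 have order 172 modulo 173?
ord_173(86) divides 172. For each prime q|172: 86^{86}≡172, 86^{4}≡119, none ≡ 1. So 86 has order 172 and is a primitive root mod 173.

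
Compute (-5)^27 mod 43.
By repeated squaring mod 43: (-5)^{1}≡38, (-5)^{2}≡25, (-5)^{4}≡23, (-5)^{8}≡13, (-5)^{16}≡40. Then (-5)^{27} = (-5)^{16+8+2+1} ≡ 40 × 13 × 25 × 38 ≡ 16 mod 43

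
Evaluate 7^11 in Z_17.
By repeated squaring (mod 17): 7^{1}≡7, 7^{2}≡15, 7^{4}≡4, 7^{8}≡16. Then 7^{11} = 7^{8+2+1} ≡ 16 × 15 × 7 ≡ 14 (mod 17)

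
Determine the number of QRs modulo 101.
The squaring map on Z_101* is 2-to-1, so there are (100)/2 = 50 QRs.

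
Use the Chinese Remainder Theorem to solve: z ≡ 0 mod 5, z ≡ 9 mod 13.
M = 5 × 13 = 65. M₁ = 13, y₁ ≡ 2 mod 5. M₂ = 5, y₂ ≡ 8 mod 13. z = 0×13×2 + 9×5×8 ≡ 35 mod 65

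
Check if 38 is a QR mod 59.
By Euler's criterion: 38^{29} ≡ 58 (mod 59). Since this equals -1 (≡ 58), 38 is not a QR.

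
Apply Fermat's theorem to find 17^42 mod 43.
By Fermat's Little Theorem, 17^{42} ≡ 1 mod 43 since 43 is prime and gcd(17, 43) = 1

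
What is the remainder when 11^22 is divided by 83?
By repeated squaring (mod 83): 11^{1}≡11, 11^{2}≡38, 11^{4}≡33, 11^{8}≡10, 11^{16}≡17. Then 11^{22} = 11^{16+4+2} ≡ 17 × 33 × 38 ≡ 70 (mod 83)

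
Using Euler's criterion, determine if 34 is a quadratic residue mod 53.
By Euler's criterion: 34^{26} ≡ 52 mod 53. Since this equals -1 (≡ 52), 34 is not a QR.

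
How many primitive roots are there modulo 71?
Number of primitive roots mod 71 = φ(p-1) = φ(70) = 24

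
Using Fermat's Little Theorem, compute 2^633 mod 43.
By Fermat: 2^{42} ≡ 1 (mod 43). 633 ≡ 3 (mod 42). So 2^{633} ≡ 2^{3} ≡ 8 (mod 43)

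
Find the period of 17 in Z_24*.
Powers of 17 mod 24: 17^1≡17, 17^2≡1. So the order of 17 is 2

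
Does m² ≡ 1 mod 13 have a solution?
By Euler's criterion: 1^{6} ≡ 1 mod 13. Since this equals 1, 1 is a QR.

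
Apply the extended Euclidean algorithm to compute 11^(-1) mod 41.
Extended GCD: 11(15) + 41(-4) = 1. So 11^(-1) ≡ 15 (mod 41). Verify: 11 × 15 = 165 ≡ 1 (mod 41)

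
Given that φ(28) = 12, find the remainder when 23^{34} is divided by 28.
By Euler: 23^{12} ≡ 1 mod 28 since gcd(23, 28) = 1. 34 = 2×12 + 10. So 23^{34} ≡ 23^{10} ≡ 9 mod 28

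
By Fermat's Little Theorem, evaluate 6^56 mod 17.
By Fermat: 6^{16} ≡ 1 (mod 17). 56 = 3×16 + 8. So 6^{56} ≡ 6^{8} ≡ 16 (mod 17)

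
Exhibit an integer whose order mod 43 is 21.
9 has order 21 mod 43 since 9^{21} ≡ 1 (mod 43) and no smaller power works.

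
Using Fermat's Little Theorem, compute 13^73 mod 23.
By Fermat: 13^{22} ≡ 1 (mod 23). 73 = 3×22 + 7. So 13^{73} ≡ 13^{7} ≡ 9 (mod 23)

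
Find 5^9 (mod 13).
By repeated squaring (mod 13): 5^{1}≡5, 5^{2}≡12, 5^{4}≡1, 5^{8}≡1. Then 5^{9} = 5^{8+1} ≡ 1 × 5 ≡ 5 (mod 13)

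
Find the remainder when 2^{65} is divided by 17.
By Fermat: 2^{16} ≡ 1 mod 17. 65 = 4×16 + 1. So 2^{65} ≡ 2^{1} ≡ 2 mod 17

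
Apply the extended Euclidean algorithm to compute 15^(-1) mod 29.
Extended GCD: 15(2) + 29(-1) = 1. So 15^(-1) ≡ 2 (mod 29). Verify: 15 × 2 = 30 ≡ 1 (mod 29)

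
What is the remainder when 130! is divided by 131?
By Wilson's theorem, (130)! ≡ -1 ≡ 130 (mod 131)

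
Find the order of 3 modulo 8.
Powers of 3 mod 8: 3^1≡3, 3^2≡1. So the order of 3 is 2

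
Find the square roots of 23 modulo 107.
The square roots of 23 mod 107 are 39 and 68. Verify: 39² = 1521 ≡ 23 (mod 107)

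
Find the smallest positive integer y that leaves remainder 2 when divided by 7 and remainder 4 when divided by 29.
M = 7 × 29 = 203. M₁ = 29, y₁ ≡ 1 mod 7. M₂ = 7, y₂ ≡ 25 mod 29. y = 2×29×1 + 4×7×25 ≡ 149 mod 203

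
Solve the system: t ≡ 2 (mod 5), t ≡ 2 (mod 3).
M = 5 × 3 = 15. M₁ = 3, y₁ ≡ 2 (mod 5). M₂ = 5, y₂ ≡ 2 (mod 3). t = 2×3×2 + 2×5×2 ≡ 2 (mod 15)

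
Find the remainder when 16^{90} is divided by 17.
By Fermat: 16^{16} ≡ 1 (mod 17). 90 = 5×16 + 10. So 16^{90} ≡ 16^{10} ≡ 1 (mod 17)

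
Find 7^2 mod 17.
7^{2} = 49 ≡ 15 mod 17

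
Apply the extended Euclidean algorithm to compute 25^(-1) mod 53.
Extended GCD: 25(17) + 53(-8) = 1. So 25^(-1) ≡ 17 mod 53. Verify: 25 × 17 = 425 ≡ 1 mod 53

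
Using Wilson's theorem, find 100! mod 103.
(102)! = (100)! × (101) × (102) ≡ -1 mod 103. So (100)! ≡ -1 × [(102)(101)]^(-1) ≡ 51 mod 103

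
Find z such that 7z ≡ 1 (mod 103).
Since 103 is prime, by Fermat 7^(-1) ≡ 7^{101} ≡ 59 (mod 103). Verify: 7 × 59 = 413 ≡ 1 (mod 103)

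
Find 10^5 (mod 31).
By repeated squaring (mod 31): 10^{1}≡10, 10^{2}≡7, 10^{4}≡18. Then 10^{5} = 10^{4+1} ≡ 18 × 10 ≡ 25 (mod 31)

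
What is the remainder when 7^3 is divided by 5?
7^{3} = 343 ≡ 3 (mod 5)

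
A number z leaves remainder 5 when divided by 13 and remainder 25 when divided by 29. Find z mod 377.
M = 13 × 29 = 377. M₁ = 29, y₁ ≡ 9 mod 13. M₂ = 13, y₂ ≡ 9 mod 29. z = 5×29×9 + 25×13×9 ≡ 83 mod 377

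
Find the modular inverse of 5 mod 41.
Since 41 is prime, by Fermat 5^(-1) ≡ 5^{39} ≡ 33 mod 41. Verify: 5 × 33 = 165 ≡ 1 mod 41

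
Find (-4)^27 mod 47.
By repeated squaring mod 47: (-4)^{1}≡43, (-4)^{2}≡16, (-4)^{4}≡21, (-4)^{8}≡18, (-4)^{16}≡42. Then (-4)^{27} = (-4)^{16+8+2+1} ≡ 42 × 18 × 16 × 43 ≡ 26 mod 47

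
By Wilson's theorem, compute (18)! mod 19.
By Wilson's theorem, (18)! ≡ -1 ≡ 18 mod 19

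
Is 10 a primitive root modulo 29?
ord_29(10) divides 28. For each prime q|28: 10^{14}≡28, 10^{4}≡24, none ≡ 1. So 10 has order 28 and is a primitive root mod 29.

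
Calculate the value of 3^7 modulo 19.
By repeated squaring mod 19: 3^{1}≡3, 3^{2}≡9, 3^{4}≡5. Then 3^{7} = 3^{4+2+1} ≡ 5 × 9 × 3 ≡ 2 mod 19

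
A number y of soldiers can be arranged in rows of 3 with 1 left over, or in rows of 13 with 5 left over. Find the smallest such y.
M = 3 × 13 = 39. M₁ = 13, y₁ ≡ 1 mod 3. M₂ = 3, y₂ ≡ 9 mod 13. y = 1×13×1 + 5×3×9 ≡ 31 mod 39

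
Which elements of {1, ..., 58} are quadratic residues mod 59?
QRs mod 59: {1, 3, 4, 5, 7, 9, 12, 15, 16, 17, 19, 20, 21, 22, 25, 26, 27, 28, 29, 35, 36, 41, 45, 46, 48, 49, 51, 53, 57}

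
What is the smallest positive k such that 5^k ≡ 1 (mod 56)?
Powers of 5 mod 56: 5^1≡5, 5^2≡25, 5^3≡13, 5^4≡9, 5^5≡45, 5^6≡1. Order = 6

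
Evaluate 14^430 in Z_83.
Using Fermat: 14^{82} ≡ 1 mod 83. 430 ≡ 20 mod 82. So 14^{430} ≡ 14^{20} ≡ 49 mod 83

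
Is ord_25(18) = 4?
Powers of 18 mod 25: 18^1≡18, 18^2≡24, 18^3≡7, 18^4≡1. First k with 18^k≡1 is k=4. Yes, ord_25(18) = 4.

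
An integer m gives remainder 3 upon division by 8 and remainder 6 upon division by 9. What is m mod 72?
M = 8 × 9 = 72. M₁ = 9, y₁ ≡ 1 mod 8. M₂ = 8, y₂ ≡ 8 mod 9. m = 3×9×1 + 6×8×8 ≡ 51 mod 72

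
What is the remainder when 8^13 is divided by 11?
Using Fermat: 8^{10} ≡ 1 mod 11. 13 ≡ 3 mod 10. So 8^{13} ≡ 8^{3} ≡ 6 mod 11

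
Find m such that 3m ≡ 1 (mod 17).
Since 17 is prime, by Fermat 3^(-1) ≡ 3^{15} ≡ 6 (mod 17). Verify: 3 × 6 = 18 ≡ 1 (mod 17)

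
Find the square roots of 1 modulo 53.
The square roots of 1 mod 53 are 1 and 52. Verify: 1² = 1 ≡ 1 mod 53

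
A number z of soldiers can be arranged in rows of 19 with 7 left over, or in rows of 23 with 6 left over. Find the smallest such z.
M = 19 × 23 = 437. M₁ = 23, y₁ ≡ 5 (mod 19). M₂ = 19, y₂ ≡ 17 (mod 23). z = 7×23×5 + 6×19×17 ≡ 121 (mod 437)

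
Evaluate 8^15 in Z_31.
By repeated squaring mod 31: 8^{1}≡8, 8^{2}≡2, 8^{4}≡4, 8^{8}≡16. Then 8^{15} = 8^{8+4+2+1} ≡ 16 × 4 × 2 × 8 ≡ 1 mod 31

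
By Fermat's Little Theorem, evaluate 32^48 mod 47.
By Fermat: 32^{46} ≡ 1 mod 47. So 32^{48} = 32^{46} · 32^{2} ≡ 32^{2} ≡ 37 mod 47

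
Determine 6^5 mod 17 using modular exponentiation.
By repeated squaring (mod 17): 6^{1}≡6, 6^{2}≡2, 6^{4}≡4. Then 6^{5} = 6^{4+1} ≡ 4 × 6 ≡ 7 (mod 17)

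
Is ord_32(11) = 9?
Powers of 11 mod 32: 11^1≡11, 11^2≡25, 11^3≡19, 11^4≡17, 11^5≡27, 11^6≡9, 11^7≡3, 11^8≡1. Already 11^8≡1, so the order is 8 < 9. No, the actual order is 8.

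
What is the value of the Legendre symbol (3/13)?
(3/13) = 3^{6} mod 13 = 1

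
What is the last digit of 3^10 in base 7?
Using Fermat: 3^{6} ≡ 1 mod 7. 10 ≡ 4 mod 6. So 3^{10} ≡ 3^{4} ≡ 4 mod 7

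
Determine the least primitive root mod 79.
g = 3. Powers: [3, 9, 27, 2, 6, 18, 54, 4, 12, 36, ...] generates all 78 non-zero residues.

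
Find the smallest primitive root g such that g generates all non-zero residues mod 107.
g = 2. Powers: [2, 4, 8, 16, 32, 64, 21, 42, 84, 61, ...] generates all 106 non-zero residues.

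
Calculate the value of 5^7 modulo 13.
By repeated squaring (mod 13): 5^{1}≡5, 5^{2}≡12, 5^{4}≡1. Then 5^{7} = 5^{4+2+1} ≡ 1 × 12 × 5 ≡ 8 (mod 13)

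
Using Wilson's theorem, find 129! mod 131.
(130)! = (129)! × (130) ≡ -1 mod 131. So (129)! ≡ -1 × (130)^(-1) ≡ (-1)×(-1) = 1 mod 131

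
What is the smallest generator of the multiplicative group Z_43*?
g = 3. For each prime q|42: 3^{21}≡42, 3^{14}≡36, 3^{6}≡41, none ≡ 1, so ord_43(3) = 42 and 3 is a primitive root.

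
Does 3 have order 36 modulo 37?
3^{18} ≡ 1 mod 37 and 18 < 36, so ord_37(3) = 18 ≠ 36 and 3 is not a primitive root.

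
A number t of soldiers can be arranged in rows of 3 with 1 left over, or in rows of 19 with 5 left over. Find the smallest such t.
M = 3 × 19 = 57. M₁ = 19, y₁ ≡ 1 (mod 3). M₂ = 3, y₂ ≡ 13 (mod 19). t = 1×19×1 + 5×3×13 ≡ 43 (mod 57)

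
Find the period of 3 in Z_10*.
Powers of 3 mod 10: 3^1≡3, 3^2≡9, 3^3≡7, 3^4≡1. So the order of 3 is 4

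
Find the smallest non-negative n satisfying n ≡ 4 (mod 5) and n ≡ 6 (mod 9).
M = 5 × 9 = 45. M₁ = 9, y₁ ≡ 4 (mod 5). M₂ = 5, y₂ ≡ 2 (mod 9). n = 4×9×4 + 6×5×2 ≡ 24 (mod 45)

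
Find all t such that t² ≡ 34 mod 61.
The square roots of 34 mod 61 are 20 and 41. Verify: 20² = 400 ≡ 34 mod 61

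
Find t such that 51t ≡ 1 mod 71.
Since 71 is prime, by Fermat 51^(-1) ≡ 51^{69} ≡ 39 mod 71. Verify: 51 × 39 = 1989 ≡ 1 mod 71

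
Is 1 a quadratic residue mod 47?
By Euler's criterion: 1^{23} ≡ 1 (mod 47). Since this equals 1, 1 is a QR.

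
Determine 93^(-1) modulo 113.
Since 113 is prime, by Fermat 93^(-1) ≡ 93^{111} ≡ 96 mod 113. Verify: 93 × 96 = 8928 ≡ 1 mod 113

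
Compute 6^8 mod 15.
By repeated squaring (mod 15): 6^{1}≡6, 6^{2}≡6, 6^{4}≡6, 6^{8}≡6. So 6^{8} ≡ 6 (mod 15)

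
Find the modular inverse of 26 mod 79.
Since 79 is prime, by Fermat 26^(-1) ≡ 26^{77} ≡ 76 mod 79. Verify: 26 × 76 = 1976 ≡ 1 mod 79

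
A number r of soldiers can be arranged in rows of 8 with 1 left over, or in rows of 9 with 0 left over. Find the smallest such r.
M = 8 × 9 = 72. M₁ = 9, y₁ ≡ 1 (mod 8). M₂ = 8, y₂ ≡ 8 (mod 9). r = 1×9×1 + 0×8×8 ≡ 9 (mod 72)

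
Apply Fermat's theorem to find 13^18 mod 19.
By Fermat's Little Theorem, 13^{18} ≡ 1 mod 19 since 19 is prime and gcd(13, 19) = 1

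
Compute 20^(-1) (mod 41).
Since 41 is prime, by Fermat 20^(-1) ≡ 20^{39} ≡ 39 (mod 41). Verify: 20 × 39 = 780 ≡ 1 (mod 41)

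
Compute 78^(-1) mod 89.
Since 89 is prime, by Fermat 78^(-1) ≡ 78^{87} ≡ 8 mod 89. Verify: 78 × 8 = 624 ≡ 1 mod 89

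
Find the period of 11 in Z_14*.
Powers of 11 mod 14: 11^1≡11, 11^2≡9, 11^3≡1. ord_14(11) = 3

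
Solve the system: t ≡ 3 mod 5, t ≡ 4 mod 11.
M = 5 × 11 = 55. M₁ = 11, y₁ ≡ 1 mod 5. M₂ = 5, y₂ ≡ 9 mod 11. t = 3×11×1 + 4×5×9 ≡ 48 mod 55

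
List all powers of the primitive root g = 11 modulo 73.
11^1, 11^2, ..., 11^{72} mod 73: [11, 48, 17, 41, 13, 70, 40, 2, 22, 23, 34, 9, 26, 67, 7, 4, 44, 46, 68, 18, 52, 61, 14, 8, 15, 19, 63, 36, 31, 49, 28, 16, 30, 38, 53, 72, 62, 25, 56, 32, 60, 3, 33, 71, 51, 50, 39, 64, 47, 6, 66, 69, 29, 27, 5, 55, 21, 12, 59, 65, 58, 54, 10, 37, 42, 24, 45, 57, 43, 35, 20, 1]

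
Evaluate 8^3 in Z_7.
8^{3} = 512 ≡ 1 (mod 7)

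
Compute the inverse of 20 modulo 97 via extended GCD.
Extended GCD: 20(34) + 97(-7) = 1. So 20^(-1) ≡ 34 mod 97. Verify: 20 × 34 = 680 ≡ 1 mod 97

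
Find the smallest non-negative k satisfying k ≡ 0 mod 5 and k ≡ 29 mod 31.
M = 5 × 31 = 155. M₁ = 31, y₁ ≡ 1 mod 5. M₂ = 5, y₂ ≡ 25 mod 31. k = 0×31×1 + 29×5×25 ≡ 60 mod 155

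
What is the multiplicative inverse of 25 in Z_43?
Since 43 is prime, by Fermat 25^(-1) ≡ 25^{41} ≡ 31 (mod 43). Verify: 25 × 31 = 775 ≡ 1 (mod 43)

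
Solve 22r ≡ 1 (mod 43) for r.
Since 43 is prime, by Fermat 22^(-1) ≡ 22^{41} ≡ 2 (mod 43). Verify: 22 × 2 = 44 ≡ 1 (mod 43)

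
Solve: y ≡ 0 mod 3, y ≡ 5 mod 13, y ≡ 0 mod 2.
M = 3 × 13 × 2 = 78. M₁ = 26, y₁ ≡ 2 mod 3. M₂ = 6, y₂ ≡ 11 mod 13. M₃ = 39, y₃ ≡ 1 mod 2. y = 0×26×2 + 5×6×11 + 0×39×1 ≡ 18 mod 78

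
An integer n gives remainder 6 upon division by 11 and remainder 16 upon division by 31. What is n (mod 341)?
M = 11 × 31 = 341. M₁ = 31, y₁ ≡ 5 (mod 11). M₂ = 11, y₂ ≡ 17 (mod 31). n = 6×31×5 + 16×11×17 ≡ 171 (mod 341)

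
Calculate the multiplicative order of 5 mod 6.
Powers of 5 mod 6: 5^1≡5, 5^2≡1. ord_6(5) = 2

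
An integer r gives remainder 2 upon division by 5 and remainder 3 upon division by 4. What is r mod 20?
M = 5 × 4 = 20. M₁ = 4, y₁ ≡ 4 mod 5. M₂ = 5, y₂ ≡ 1 mod 4. r = 2×4×4 + 3×5×1 ≡ 7 mod 20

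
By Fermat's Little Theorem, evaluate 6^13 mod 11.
By Fermat: 6^{10} ≡ 1 mod 11. So 6^{13} = 6^{10} · 6^{3} ≡ 6^{3} ≡ 7 mod 11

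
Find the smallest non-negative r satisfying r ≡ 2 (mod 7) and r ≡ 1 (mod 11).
M = 7 × 11 = 77. M₁ = 11, y₁ ≡ 2 (mod 7). M₂ = 7, y₂ ≡ 8 (mod 11). r = 2×11×2 + 1×7×8 ≡ 23 (mod 77)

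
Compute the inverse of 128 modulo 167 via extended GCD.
Extended GCD: 128(-30) + 167(23) = 1. So 128^(-1) ≡ -30 ≡ 137 (mod 167). Verify: 128 × 137 = 17536 ≡ 1 (mod 167)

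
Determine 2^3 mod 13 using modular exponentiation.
2^{3} = 8 ≡ 8 mod 13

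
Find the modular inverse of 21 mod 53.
Since 53 is prime, by Fermat 21^(-1) ≡ 21^{51} ≡ 48 mod 53. Verify: 21 × 48 = 1008 ≡ 1 mod 53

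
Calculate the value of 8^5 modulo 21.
By repeated squaring mod 21: 8^{1}≡8, 8^{2}≡1, 8^{4}≡1. Then 8^{5} = 8^{4+1} ≡ 1 × 8 ≡ 8 mod 21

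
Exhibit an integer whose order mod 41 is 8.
3 has order 8 mod 41 since 3^{8} ≡ 1 mod 41 and no smaller power works.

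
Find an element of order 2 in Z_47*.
46 has order 2 mod 47 since 46^{2} ≡ 1 mod 47 and no smaller power works.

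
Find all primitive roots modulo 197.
There are φ(196) = 84 primitive roots mod 197: {2, 3, 5, 8, 11, 12, 13, 17, 18, 21, 27, 30, 31, 32, 35, 38, 44, 45, 46, 48, 50, 52, 56, 57, 58, 66, 67, 71, 72, 73, 74, 75, 78, 79, 80, 82, 86, 89, 91, 94, 95, 98, 99, 102, 103, 106, 108, 111, 115, 117, 118, 119, 122, 123, 124, 125, 126, 130, 131, 139, 140, 141, 145, 147, 149, 151, 152, 153, 159, 162, 165, 166, 167, 170, 176, 179, 180, 184, 185, 186, 189, 192, 194, 195}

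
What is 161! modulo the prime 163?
(162)! = (161)! × (162) ≡ -1 (mod 163). So (161)! ≡ -1 × (162)^(-1) ≡ (-1)×(-1) = 1 (mod 163)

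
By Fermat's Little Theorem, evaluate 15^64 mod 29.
By Fermat: 15^{28} ≡ 1 (mod 29). 64 = 2×28 + 8. So 15^{64} ≡ 15^{8} ≡ 23 (mod 29)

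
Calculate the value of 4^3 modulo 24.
4^{3} = 64 ≡ 16 mod 24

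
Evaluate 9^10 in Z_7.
Using Fermat: 9^{6} ≡ 1 (mod 7). 10 ≡ 4 (mod 6). So 9^{10} ≡ 9^{4} ≡ 2 (mod 7)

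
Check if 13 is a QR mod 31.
By Euler's criterion: 13^{15} ≡ 30 (mod 31). Since this equals -1 (≡ 30), 13 is not a QR.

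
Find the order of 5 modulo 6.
Powers of 5 mod 6: 5^1≡5, 5^2≡1. ord_6(5) = 2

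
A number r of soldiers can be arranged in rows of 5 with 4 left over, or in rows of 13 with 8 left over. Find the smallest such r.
M = 5 × 13 = 65. M₁ = 13, y₁ ≡ 2 (mod 5). M₂ = 5, y₂ ≡ 8 (mod 13). r = 4×13×2 + 8×5×8 ≡ 34 (mod 65)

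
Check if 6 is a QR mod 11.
By Euler's criterion: 6^{5} ≡ 10 (mod 11). Since this equals -1 (≡ 10), 6 is not a QR.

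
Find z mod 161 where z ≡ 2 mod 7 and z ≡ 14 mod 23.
M = 7 × 23 = 161. M₁ = 23, y₁ ≡ 4 mod 7. M₂ = 7, y₂ ≡ 10 mod 23. z = 2×23×4 + 14×7×10 ≡ 37 mod 161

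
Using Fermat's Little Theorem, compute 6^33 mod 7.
By Fermat: 6^{6} ≡ 1 (mod 7). 33 = 5×6 + 3. So 6^{33} ≡ 6^{3} ≡ 6 (mod 7)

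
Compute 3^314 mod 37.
Using Fermat: 3^{36} ≡ 1 mod 37. 314 ≡ 26 mod 36. So 3^{314} ≡ 3^{26} ≡ 12 mod 37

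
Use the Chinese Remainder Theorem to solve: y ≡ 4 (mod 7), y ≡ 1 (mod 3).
M = 7 × 3 = 21. M₁ = 3, y₁ ≡ 5 (mod 7). M₂ = 7, y₂ ≡ 1 (mod 3). y = 4×3×5 + 1×7×1 ≡ 4 (mod 21)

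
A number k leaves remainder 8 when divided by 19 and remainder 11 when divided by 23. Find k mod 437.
M = 19 × 23 = 437. M₁ = 23, y₁ ≡ 5 mod 19. M₂ = 19, y₂ ≡ 17 mod 23. k = 8×23×5 + 11×19×17 ≡ 103 mod 437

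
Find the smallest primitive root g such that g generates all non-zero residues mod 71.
g = 7. Powers: [7, 49, 59, 58, 51, 2, 14, ...] generates all 70 non-zero residues.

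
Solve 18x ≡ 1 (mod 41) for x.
Since 41 is prime, by Fermat 18^(-1) ≡ 18^{39} ≡ 16 (mod 41). Verify: 18 × 16 = 288 ≡ 1 (mod 41)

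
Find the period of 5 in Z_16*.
Powers of 5 mod 16: 5^1≡5, 5^2≡9, 5^3≡13, 5^4≡1. So the order of 5 is 4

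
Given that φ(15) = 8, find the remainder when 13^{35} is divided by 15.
By Euler: 13^{8} ≡ 1 mod 15 since gcd(13, 15) = 1. 35 = 4×8 + 3. So 13^{35} ≡ 13^{3} ≡ 7 mod 15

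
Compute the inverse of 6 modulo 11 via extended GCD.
Extended GCD: 6(2) + 11(-1) = 1. So 6^(-1) ≡ 2 (mod 11). Verify: 6 × 2 = 12 ≡ 1 (mod 11)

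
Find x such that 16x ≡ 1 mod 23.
Since 23 is prime, by Fermat 16^(-1) ≡ 16^{21} ≡ 13 mod 23. Verify: 16 × 13 = 208 ≡ 1 mod 23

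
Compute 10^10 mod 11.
Using Fermat: 10^{10} ≡ 1 mod 11. 10 ≡ 0 mod 10. So 10^{10} ≡ 10^{0} ≡ 1 mod 11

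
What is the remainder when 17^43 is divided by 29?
Using Fermat: 17^{28} ≡ 1 mod 29. 43 ≡ 15 mod 28. So 17^{43} ≡ 17^{15} ≡ 12 mod 29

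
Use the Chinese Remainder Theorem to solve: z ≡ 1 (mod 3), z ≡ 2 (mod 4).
M = 3 × 4 = 12. M₁ = 4, y₁ ≡ 1 (mod 3). M₂ = 3, y₂ ≡ 3 (mod 4). z = 1×4×1 + 2×3×3 ≡ 10 (mod 12)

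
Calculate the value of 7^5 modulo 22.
By repeated squaring mod 22: 7^{1}≡7, 7^{2}≡5, 7^{4}≡3. Then 7^{5} = 7^{4+1} ≡ 3 × 7 ≡ 21 mod 22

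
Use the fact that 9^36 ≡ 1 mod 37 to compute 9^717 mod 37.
By Fermat: 9^{36} ≡ 1 mod 37. 717 ≡ 33 mod 36. So 9^{717} ≡ 9^{33} ≡ 10 mod 37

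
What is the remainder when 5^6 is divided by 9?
By repeated squaring (mod 9): 5^{1}≡5, 5^{2}≡7, 5^{4}≡4. Then 5^{6} = 5^{4+2} ≡ 4 × 7 ≡ 1 (mod 9)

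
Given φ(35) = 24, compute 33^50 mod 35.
By Euler: 33^{24} ≡ 1 (mod 35) since gcd(33, 35) = 1. 50 = 2×24 + 2. So 33^{50} ≡ 33^{2} ≡ 4 (mod 35)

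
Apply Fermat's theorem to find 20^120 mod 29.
By Fermat: 20^{28} ≡ 1 mod 29. 120 = 4×28 + 8. So 20^{120} ≡ 20^{8} ≡ 20 mod 29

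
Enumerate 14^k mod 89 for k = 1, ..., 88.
14^1, 14^2, ..., 14^{88} mod 89: [14, 18, 74, 57, 86, 47, 35, 45, 7, 9, 37, 73, 43, 68, 62, 67, 48, 49, 63, 81, 66, 34, 31, 78, 24, 69, 76, 85, 33, 17, 60, 39, 12, 79, 38, 87, 61, 53, 30, 64, 6, 84, 19, 88, 75, 71, 15, 32, 3, 42, 54, 44, 82, 80, 52, 16, 46, 21, 27, 22, 41, 40, 26, 8, 23, 55, 58, 11, 65, 20, 13, 4, 56, 72, 29, 50, 77, 10, 51, 2, 28, 36, 59, 25, 83, 5, 70, 1]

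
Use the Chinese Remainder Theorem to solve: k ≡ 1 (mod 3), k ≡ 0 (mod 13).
M = 3 × 13 = 39. M₁ = 13, y₁ ≡ 1 (mod 3). M₂ = 3, y₂ ≡ 9 (mod 13). k = 1×13×1 + 0×3×9 ≡ 13 (mod 39)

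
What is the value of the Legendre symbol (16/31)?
(16/31) = 16^{15} mod 31 = 1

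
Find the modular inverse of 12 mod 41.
Since 41 is prime, by Fermat 12^(-1) ≡ 12^{39} ≡ 24 mod 41. Verify: 12 × 24 = 288 ≡ 1 mod 41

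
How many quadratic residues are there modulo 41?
Exactly half the non-zero residues mod a prime are QRs: (41-1)/2 = 20.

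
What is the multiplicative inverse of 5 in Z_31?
Since 31 is prime, by Fermat 5^(-1) ≡ 5^{29} ≡ 25 (mod 31). Verify: 5 × 25 = 125 ≡ 1 (mod 31)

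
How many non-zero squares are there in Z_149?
The squaring map on Z_149* is 2-to-1, so there are (148)/2 = 74 QRs.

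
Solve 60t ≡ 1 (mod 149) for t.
Since 149 is prime, by Fermat 60^(-1) ≡ 60^{147} ≡ 77 (mod 149). Verify: 60 × 77 = 4620 ≡ 1 (mod 149)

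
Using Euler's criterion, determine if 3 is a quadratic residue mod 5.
By Euler's criterion: 3^{2} ≡ 4 mod 5. Since this equals -1 (≡ 4), 3 is not a QR.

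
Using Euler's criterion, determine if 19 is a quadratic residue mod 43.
By Euler's criterion: 19^{21} ≡ 42 (mod 43). Since this equals -1 (≡ 42), 19 is not a QR.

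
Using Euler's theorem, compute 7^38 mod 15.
By Euler: 7^{8} ≡ 1 mod 15 since gcd(7, 15) = 1. 38 = 4×8 + 6. So 7^{38} ≡ 7^{6} ≡ 4 mod 15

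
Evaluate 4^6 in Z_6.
By repeated squaring mod 6: 4^{1}≡4, 4^{2}≡4, 4^{4}≡4. Then 4^{6} = 4^{4+2} ≡ 4 × 4 ≡ 4 mod 6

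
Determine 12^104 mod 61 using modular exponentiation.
Using Fermat: 12^{60} ≡ 1 (mod 61). 104 ≡ 44 (mod 60). So 12^{104} ≡ 12^{44} ≡ 56 (mod 61)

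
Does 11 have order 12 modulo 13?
ord_13(11) divides 12. For each prime q|12: 11^{6}≡12, 11^{4}≡3, none ≡ 1. So 11 has order 12 and is a primitive root mod 13.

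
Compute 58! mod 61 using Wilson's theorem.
(60)! = (58)! × (59) × (60) ≡ -1 mod 61. So (58)! ≡ -1 × [(60)(59)]^(-1) ≡ 30 mod 61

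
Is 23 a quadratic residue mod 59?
By Euler's criterion: 23^{29} ≡ 58 (mod 59). Since this equals -1 (≡ 58), 23 is not a QR.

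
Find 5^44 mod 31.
Using Fermat: 5^{30} ≡ 1 mod 31. 44 ≡ 14 mod 30. So 5^{44} ≡ 5^{14} ≡ 25 mod 31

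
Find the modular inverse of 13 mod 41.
Since 41 is prime, by Fermat 13^(-1) ≡ 13^{39} ≡ 19 mod 41. Verify: 13 × 19 = 247 ≡ 1 mod 41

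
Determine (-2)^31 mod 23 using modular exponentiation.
Using Fermat: (-2)^{22} ≡ 1 (mod 23). 31 ≡ 9 (mod 22). So (-2)^{31} ≡ (-2)^{9} ≡ 17 (mod 23)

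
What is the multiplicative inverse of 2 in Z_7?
Since 7 is prime, by Fermat 2^(-1) ≡ 2^{5} ≡ 4 mod 7. Verify: 2 × 4 = 8 ≡ 1 mod 7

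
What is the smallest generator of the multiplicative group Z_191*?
g = 19. For each prime q|190: 19^{95}≡190, 19^{38}≡39, 19^{10}≡52, none ≡ 1, so ord_191(19) = 190 and 19 is a primitive root.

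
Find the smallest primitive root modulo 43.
g = 3. For each prime q|42: 3^{21}≡42, 3^{14}≡36, 3^{6}≡41, none ≡ 1, so ord_43(3) = 42 and 3 is a primitive root.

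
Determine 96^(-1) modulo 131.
Since 131 is prime, by Fermat 96^(-1) ≡ 96^{129} ≡ 116 mod 131. Verify: 96 × 116 = 11136 ≡ 1 mod 131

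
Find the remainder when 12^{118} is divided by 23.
By Fermat: 12^{22} ≡ 1 (mod 23). 118 = 5×22 + 8. So 12^{118} ≡ 12^{8} ≡ 8 (mod 23)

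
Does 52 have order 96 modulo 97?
52^{32} ≡ 1 mod 97 and 32 < 96, so ord_97(52) = 32 ≠ 96 and 52 is not a primitive root.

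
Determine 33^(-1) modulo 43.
Since 43 is prime, by Fermat 33^(-1) ≡ 33^{41} ≡ 30 mod 43. Verify: 33 × 30 = 990 ≡ 1 mod 43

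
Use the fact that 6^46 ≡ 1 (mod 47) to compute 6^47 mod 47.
By Fermat: 6^{46} ≡ 1 (mod 47). So 6^{47} = 6^{46} · 6^{1} ≡ 6^{1} ≡ 6 (mod 47)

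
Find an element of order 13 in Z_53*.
10 has order 13 mod 53 since 10^{13} ≡ 1 (mod 53) and no smaller power works.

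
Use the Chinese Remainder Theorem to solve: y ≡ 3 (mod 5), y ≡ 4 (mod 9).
M = 5 × 9 = 45. M₁ = 9, y₁ ≡ 4 (mod 5). M₂ = 5, y₂ ≡ 2 (mod 9). y = 3×9×4 + 4×5×2 ≡ 13 (mod 45)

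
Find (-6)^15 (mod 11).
Using Fermat: (-6)^{10} ≡ 1 (mod 11). 15 ≡ 5 (mod 10). So (-6)^{15} ≡ (-6)^{5} ≡ 1 (mod 11)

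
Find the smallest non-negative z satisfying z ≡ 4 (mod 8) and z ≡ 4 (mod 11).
M = 8 × 11 = 88. M₁ = 11, y₁ ≡ 3 (mod 8). M₂ = 8, y₂ ≡ 7 (mod 11). z = 4×11×3 + 4×8×7 ≡ 4 (mod 88)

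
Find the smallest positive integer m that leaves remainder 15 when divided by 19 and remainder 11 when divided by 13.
M = 19 × 13 = 247. M₁ = 13, y₁ ≡ 3 mod 19. M₂ = 19, y₂ ≡ 11 mod 13. m = 15×13×3 + 11×19×11 ≡ 167 mod 247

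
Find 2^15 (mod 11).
Using Fermat: 2^{10} ≡ 1 (mod 11). 15 ≡ 5 (mod 10). So 2^{15} ≡ 2^{5} ≡ 10 (mod 11)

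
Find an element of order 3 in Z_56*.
9 has order 3 mod 56 since 9^{3} ≡ 1 (mod 56) and no smaller power works.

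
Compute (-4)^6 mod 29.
By repeated squaring mod 29: (-4)^{1}≡25, (-4)^{2}≡16, (-4)^{4}≡24. Then (-4)^{6} = (-4)^{4+2} ≡ 24 × 16 ≡ 7 mod 29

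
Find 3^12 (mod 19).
By repeated squaring (mod 19): 3^{1}≡3, 3^{2}≡9, 3^{4}≡5, 3^{8}≡6. Then 3^{12} = 3^{8+4} ≡ 6 × 5 ≡ 11 (mod 19)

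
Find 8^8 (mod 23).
By repeated squaring (mod 23): 8^{1}≡8, 8^{2}≡18, 8^{4}≡2, 8^{8}≡4. So 8^{8} ≡ 4 (mod 23)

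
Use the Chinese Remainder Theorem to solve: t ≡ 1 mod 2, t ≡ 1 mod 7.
M = 2 × 7 = 14. M₁ = 7, y₁ ≡ 1 mod 2. M₂ = 2, y₂ ≡ 4 mod 7. t = 1×7×1 + 1×2×4 ≡ 1 mod 14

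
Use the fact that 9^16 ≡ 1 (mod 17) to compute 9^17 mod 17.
By Fermat: 9^{16} ≡ 1 (mod 17). So 9^{17} = 9^{16} · 9^{1} ≡ 9^{1} ≡ 9 (mod 17)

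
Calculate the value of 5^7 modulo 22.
By repeated squaring mod 22: 5^{1}≡5, 5^{2}≡3, 5^{4}≡9. Then 5^{7} = 5^{4+2+1} ≡ 9 × 3 × 5 ≡ 3 mod 22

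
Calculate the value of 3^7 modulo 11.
By repeated squaring (mod 11): 3^{1}≡3, 3^{2}≡9, 3^{4}≡4. Then 3^{7} = 3^{4+2+1} ≡ 4 × 9 × 3 ≡ 9 (mod 11)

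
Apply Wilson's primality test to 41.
(40)! mod 41 = 40. Since 40 ≡ -1 (mod 41), 41 is prime.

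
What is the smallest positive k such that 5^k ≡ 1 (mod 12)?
Powers of 5 mod 12: 5^1≡5, 5^2≡1. So the order of 5 is 2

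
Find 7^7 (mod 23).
By repeated squaring (mod 23): 7^{1}≡7, 7^{2}≡3, 7^{4}≡9. Then 7^{7} = 7^{4+2+1} ≡ 9 × 3 × 7 ≡ 5 (mod 23)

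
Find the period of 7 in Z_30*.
Powers of 7 mod 30: 7^1≡7, 7^2≡19, 7^3≡13, 7^4≡1. So the order of 7 is 4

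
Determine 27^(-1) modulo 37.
Since 37 is prime, by Fermat 27^(-1) ≡ 27^{35} ≡ 11 (mod 37). Verify: 27 × 11 = 297 ≡ 1 (mod 37)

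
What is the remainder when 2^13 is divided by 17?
By repeated squaring mod 17: 2^{1}≡2, 2^{2}≡4, 2^{4}≡16, 2^{8}≡1. Then 2^{13} = 2^{8+4+1} ≡ 1 × 16 × 2 ≡ 15 mod 17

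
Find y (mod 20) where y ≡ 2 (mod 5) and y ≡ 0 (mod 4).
M = 5 × 4 = 20. M₁ = 4, y₁ ≡ 4 (mod 5). M₂ = 5, y₂ ≡ 1 (mod 4). y = 2×4×4 + 0×5×1 ≡ 12 (mod 20)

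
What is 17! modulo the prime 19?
(18)! = (17)! × (18) ≡ -1 mod 19. So (17)! ≡ -1 × (18)^(-1) ≡ (-1)×(-1) = 1 mod 19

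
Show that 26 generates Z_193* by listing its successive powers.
26^1, 26^2, ..., 26^{192} mod 193: [26, 97, 13, 145, 103, 169, 148, 181, 74, 187, 37, 190, 115, 95, 154, 144, 77, 72, 135, 36, 164, 18, 82, 9, 41, 101, 117, 147, 155, 170, 174, 85, 87, 139, 140, 166, 70, 83, 35, 138, 114, 69, 57, 131, 125, 162, 159, 81, 176, 137, 88, 165, 44, 179, 22, 186, 11, 93, 102, 143, 51, 168, 122, 84, 61, 42, 127, 21, 160, 107, 80, 150, 40, 75, 20, 134, 10, 67, 5, 130, 99, 65, 146, 129, 73, 161, 133, 177, 163, 185, 178, 189, 89, 191, 141, 192, 167, 96, 180, 48, 90, 24, 45, 12, 119, 6, 156, 3, 78, 98, 39, 49, 116, 121, 58, 157, 29, 175, 111, 184, 152, 92, 76, 46, 38, 23, 19, 108, 106, 54, 53, 27, 123, 110, 158, 55, 79, 124, 136, 62, 68, 31, 34, 112, 17, 56, 105, 28, 149, 14, 171, 7, 182, 100, 91, 50, 142, 25, 71, 109, 132, 151, 66, 172, 33, 86, 113, 43, 153, 118, 173, 59, 183, 126, 188, 63, 94, 128, 47, 64, 120, 32, 60, 16, 30, 8, 15, 4, 104, 2, 52, 1]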